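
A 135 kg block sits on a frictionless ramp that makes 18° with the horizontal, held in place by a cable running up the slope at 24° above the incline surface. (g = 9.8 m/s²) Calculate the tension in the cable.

T ≈ 448 N

Take axes along and perpendicular to the incline. Weight components: W sin 18° = 408.8 N down-slope, W cos 18° = 1258 N into the surface.
Along incline: T cos 24° = W sin 18° → T = 447.5 N.
Perpendicular: N = W cos 18° − T sin 24° = 1076 N.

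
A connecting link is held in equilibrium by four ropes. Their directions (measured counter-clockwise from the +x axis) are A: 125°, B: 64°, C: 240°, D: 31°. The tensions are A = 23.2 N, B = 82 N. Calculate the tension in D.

T_D ≈ 55.2 N

Resolve: ΣF_x = 23.2 cos 125° + 82 cos 64° + T_C cos 240° + T_D cos 31° = 0.
        ΣF_y = 23.2 sin 125° + 82 sin 64° + T_C sin 240° + T_D sin 31° = 0.
The known terms sum to (22.64, 92.71) N, so -0.5000 T_C + 0.8572 T_D = -22.64 and -0.8660 T_C + 0.5150 T_D = -92.71.
Solving simultaneously: T_C = 139.9 N, T_D = 55.17 N.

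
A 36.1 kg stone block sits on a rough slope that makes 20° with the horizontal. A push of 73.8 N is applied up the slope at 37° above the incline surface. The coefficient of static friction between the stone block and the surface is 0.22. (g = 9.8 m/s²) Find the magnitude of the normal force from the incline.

Axes along / perpendicular to the incline. W sin 20° = 121 N down-slope; W cos 20° = 332.4 N into the surface.
Perpendicular: N = W cos 20° − P sin 37° = 332.4 − 44.41 = 288 N.
Along incline: P cos 37° + f = W sin 20° (friction acts up-slope) → f = 121 − 58.94 = 62.06 N.
|f| = 62.06 N ≤ μN = 63.37 N, so the stone block is indeed static.

N ≈ 288 N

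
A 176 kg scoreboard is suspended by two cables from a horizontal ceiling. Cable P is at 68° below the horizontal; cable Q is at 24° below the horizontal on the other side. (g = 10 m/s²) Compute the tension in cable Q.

T_Q ≈ 660 N

Weight W = 176 × 10 = 1760 N acts straight down.
Horizontal: T_P cos 68° = T_Q cos 24°  →  T_P = 2.439 T_Q.
Vertical: T_P sin 68° + T_Q sin 24° = 1760.
Substituting the horizontal relation into the vertical equation gives 2.668 T_Q = 1760, so T_Q = 659.7 N.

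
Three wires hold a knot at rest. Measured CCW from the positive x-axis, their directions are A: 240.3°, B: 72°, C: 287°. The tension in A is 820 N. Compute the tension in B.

T_B ≈ 1040 N

Resolve: ΣF_x = 820 cos 240.3° + T_B cos 72° + T_C cos 287° = 0.
        ΣF_y = 820 sin 240.3° + T_B sin 72° + T_C sin 287° = 0.
The known terms sum to (-406.3, -712.3) N, so 0.3090 T_B + 0.2924 T_C = 406.3 and 0.9511 T_B − 0.9563 T_C = 712.3.
Solving simultaneously: T_B = 1040 N, T_C = 289.9 N.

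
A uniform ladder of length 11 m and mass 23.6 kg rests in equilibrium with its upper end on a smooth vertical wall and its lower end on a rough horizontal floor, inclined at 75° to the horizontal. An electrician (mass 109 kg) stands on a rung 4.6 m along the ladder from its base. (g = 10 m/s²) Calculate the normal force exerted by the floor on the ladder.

ΣF_y = 0: N_floor = 23.6×10 + 109×10 = 1326 N.

N_floor ≈ 1330 N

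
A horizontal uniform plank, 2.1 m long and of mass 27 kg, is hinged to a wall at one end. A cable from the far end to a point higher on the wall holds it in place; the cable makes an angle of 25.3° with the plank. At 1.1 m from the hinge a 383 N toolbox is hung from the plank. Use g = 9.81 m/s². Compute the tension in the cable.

T ≈ 779 N

Take torques about the hinge: T sin 25.3° · 2.1 = 27×9.81×1.05 + 383×1.1 = 699.41 N·m.
So T = 699.41 / (0.4274 × 2.1) = 779.33 N.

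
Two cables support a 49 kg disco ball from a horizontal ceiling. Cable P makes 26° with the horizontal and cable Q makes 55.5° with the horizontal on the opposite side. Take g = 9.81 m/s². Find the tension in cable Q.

T_Q ≈ 437 N

Weight W = 49 × 9.81 = 480.7 N acts straight down.
Horizontal: T_P cos 26° = T_Q cos 55.5°  →  T_P = 0.6302 T_Q.
Vertical: T_P sin 26° + T_Q sin 55.5° = 480.7.
Substituting the horizontal relation into the vertical equation gives 1.1 T_Q = 480.7, so T_Q = 436.8 N.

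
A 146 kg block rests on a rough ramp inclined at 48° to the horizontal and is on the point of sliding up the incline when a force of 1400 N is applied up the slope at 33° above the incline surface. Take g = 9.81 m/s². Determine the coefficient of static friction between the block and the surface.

μ ≈ 0.560

On the verge of sliding up the incline, friction is at its maximum μN and acts down the slope.
Perpendicular to incline: N = W cos 48° − P sin 33° = 958.4 − 762.5 = 195.9 N.
Along incline: P cos 33° − μN = W sin 48° → μ = −(W sin 48° − P cos 33°) / N = 0.5604.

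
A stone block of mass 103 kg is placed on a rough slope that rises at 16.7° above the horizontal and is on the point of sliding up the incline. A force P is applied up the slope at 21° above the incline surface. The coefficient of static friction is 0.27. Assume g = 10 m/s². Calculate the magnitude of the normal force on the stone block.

N ≈ 791 N

On the verge of sliding up the incline, friction equals μN and acts down the slope.
Perpendicular: N + P sin 21° = W cos 16.7° = 986.6 N.
Along incline: P cos 21° = W sin 16.7° + μN  with W sin 16.7° = 296 N.
Solving the pair for P and N: P = 545.8 N, N = 791 N (and f = μN = 213.6 N).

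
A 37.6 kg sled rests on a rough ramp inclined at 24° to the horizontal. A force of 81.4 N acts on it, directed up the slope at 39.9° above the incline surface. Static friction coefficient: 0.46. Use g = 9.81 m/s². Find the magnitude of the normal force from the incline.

Axes along / perpendicular to the incline. W sin 24° = 150 N down-slope; W cos 24° = 337 N into the surface.
Perpendicular: N = W cos 24° − P sin 39.9° = 337 − 52.21 = 284.8 N.
Along incline: P cos 39.9° + f = W sin 24° (friction acts up-slope) → f = 150 − 62.45 = 87.58 N.
|f| = 87.58 N ≤ μN = 131 N, so the sled is indeed static.

N ≈ 285 N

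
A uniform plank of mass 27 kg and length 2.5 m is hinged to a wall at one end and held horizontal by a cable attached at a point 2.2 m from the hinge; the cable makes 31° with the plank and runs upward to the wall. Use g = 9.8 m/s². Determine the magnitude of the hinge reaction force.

Take torques about the hinge: T sin 31° · 2.2 = 27×9.8×1.25 = 330.75 N·m.
So T = 330.75 / (0.5150 × 2.2) = 291.9 N.
ΣF_x = 0: H_x = T cos 31° = 250.21 N.
ΣF_y = 0: H_y = (27×9.8) − T sin 31° = 264.6 − 150.34 = 114.26 N.
|H| = √(H_x² + H_y²) = √((250.21)² + (114.26)²) = 275.06 N.

|H| ≈ 275 N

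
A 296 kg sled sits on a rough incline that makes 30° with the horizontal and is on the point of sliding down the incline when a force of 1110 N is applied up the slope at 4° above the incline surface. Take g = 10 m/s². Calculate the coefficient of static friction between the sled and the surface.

On the verge of sliding down the incline, friction is at its maximum μN and acts up the slope.
Perpendicular to incline: N = W cos 30° − P sin 4° = 2563 − 77.43 = 2486 N.
Along incline: P cos 4° + μN = W sin 30° → μ = (W sin 30° − P cos 4°) / N = 0.1499.

μ ≈ 0.150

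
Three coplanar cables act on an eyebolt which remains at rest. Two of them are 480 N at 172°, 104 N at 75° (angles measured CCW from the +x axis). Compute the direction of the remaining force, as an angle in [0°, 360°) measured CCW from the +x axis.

θ ≈ 340°

Sum the known components: ΣF_x = -448.4 N, ΣF_y = 167.3 N.
For equilibrium the remaining force must supply (−ΣF_x, −ΣF_y) = (448.4, -167.3) N.
Magnitude = √((448.4)² + (-167.3)²) = 478.6 N; direction = atan2(-167.3, 448.4) = 339.5°.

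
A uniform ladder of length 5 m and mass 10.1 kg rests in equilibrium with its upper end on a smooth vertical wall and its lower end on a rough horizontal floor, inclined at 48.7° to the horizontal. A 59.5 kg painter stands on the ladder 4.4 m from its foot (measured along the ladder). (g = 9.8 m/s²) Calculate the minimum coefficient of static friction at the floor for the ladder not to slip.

ΣF_y = 0: N_floor = 10.1×9.8 + 59.5×9.8 = 682.08 N.
Torques about the foot: N_wall · 5 sin 48.7° = 10.1×9.8×2.5 cos 48.7° + 59.5×9.8×4.4 cos 48.7° → N_wall = 494.27 N.
ΣF_x = 0: f_floor = N_wall = 494.27 N.
μ_min = f_floor / N_floor = 494.27 / 682.08 = 0.7247.

μ_min ≈ 0.725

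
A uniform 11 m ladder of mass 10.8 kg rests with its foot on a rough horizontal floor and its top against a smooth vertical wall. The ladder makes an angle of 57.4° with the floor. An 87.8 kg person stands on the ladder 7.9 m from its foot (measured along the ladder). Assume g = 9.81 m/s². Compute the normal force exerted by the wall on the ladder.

N_wall ≈ 429 N

Torques about the foot: N_wall · 11 sin 57.4° = 10.8×9.81×5.5 cos 57.4° + 87.8×9.81×7.9 cos 57.4° → N_wall = 429.48 N.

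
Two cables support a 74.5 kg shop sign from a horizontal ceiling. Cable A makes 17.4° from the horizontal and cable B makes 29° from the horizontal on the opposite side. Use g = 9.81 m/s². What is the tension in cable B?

T_B ≈ 963 N

Weight W = 74.5 × 9.81 = 730.8 N acts straight down.
Horizontal: T_A cos 17.4° = T_B cos 29°  →  T_A = 0.9166 T_B.
Vertical: T_A sin 17.4° + T_B sin 29° = 730.8.
Substituting the horizontal relation into the vertical equation gives 0.7589 T_B = 730.8, so T_B = 963 N.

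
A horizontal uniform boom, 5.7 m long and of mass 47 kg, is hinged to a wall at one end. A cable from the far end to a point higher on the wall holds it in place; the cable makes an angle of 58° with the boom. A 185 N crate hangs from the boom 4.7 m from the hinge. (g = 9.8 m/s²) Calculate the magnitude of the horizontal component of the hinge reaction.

H_x ≈ 239 N

Take torques about the hinge: T sin 58° · 5.7 = 47×9.8×2.85 + 185×4.7 = 2182.2 N·m.
So T = 2182.2 / (0.8480 × 5.7) = 451.44 N.
ΣF_x = 0: H_x = T cos 58° = 239.23 N.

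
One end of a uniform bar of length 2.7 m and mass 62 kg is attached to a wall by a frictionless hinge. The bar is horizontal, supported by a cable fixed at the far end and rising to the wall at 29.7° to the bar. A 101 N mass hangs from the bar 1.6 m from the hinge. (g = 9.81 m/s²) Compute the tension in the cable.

Take torques about the hinge: T sin 29.7° · 2.7 = 62×9.81×1.35 + 101×1.6 = 982.7 N·m.
So T = 982.7 / (0.4955 × 2.7) = 734.6 N.

T ≈ 735 N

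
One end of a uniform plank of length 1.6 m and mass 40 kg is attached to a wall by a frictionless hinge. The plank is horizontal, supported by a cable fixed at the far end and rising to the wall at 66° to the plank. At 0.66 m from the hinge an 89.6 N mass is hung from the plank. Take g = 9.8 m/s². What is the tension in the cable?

Take torques about the hinge: T sin 66° · 1.6 = 40×9.8×0.8 + 89.6×0.66 = 372.74 N·m.
So T = 372.74 / (0.9135 × 1.6) = 255.01 N.

T ≈ 255 N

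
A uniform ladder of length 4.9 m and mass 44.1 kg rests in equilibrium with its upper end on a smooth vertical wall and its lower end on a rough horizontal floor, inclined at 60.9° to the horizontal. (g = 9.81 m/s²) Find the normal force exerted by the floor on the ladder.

ΣF_y = 0: N_floor = 44.1×9.81 = 432.62 N.

N_floor ≈ 433 N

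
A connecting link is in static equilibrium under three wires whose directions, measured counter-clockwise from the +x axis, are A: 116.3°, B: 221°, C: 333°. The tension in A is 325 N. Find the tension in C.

T_C ≈ 339 N

Resolve: ΣF_x = 325 cos 116.3° + T_B cos 221° + T_C cos 333° = 0.
        ΣF_y = 325 sin 116.3° + T_B sin 221° + T_C sin 333° = 0.
The known terms sum to (-144, 291.4) N, so -0.7547 T_B + 0.8910 T_C = 144 and -0.6561 T_B − 0.4540 T_C = -291.4.
Solving simultaneously: T_B = 209.5 N, T_C = 339.1 N.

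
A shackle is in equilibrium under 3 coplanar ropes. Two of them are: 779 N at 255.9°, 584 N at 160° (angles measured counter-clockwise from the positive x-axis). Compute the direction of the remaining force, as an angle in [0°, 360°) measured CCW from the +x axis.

θ ≈ 37°

Sum the known components: ΣF_x = -738.6 N, ΣF_y = -555.8 N.
For equilibrium the remaining force must supply (−ΣF_x, −ΣF_y) = (738.6, 555.8) N.
Magnitude = √((738.6)² + (555.8)²) = 924.3 N; direction = atan2(555.8, 738.6) = 37.0°.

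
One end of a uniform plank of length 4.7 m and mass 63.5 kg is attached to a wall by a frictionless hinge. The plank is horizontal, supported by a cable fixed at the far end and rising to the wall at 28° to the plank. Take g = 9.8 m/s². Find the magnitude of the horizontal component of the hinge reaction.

Take torques about the hinge: T sin 28° · 4.7 = 63.5×9.8×2.35 = 1462.4 N·m.
So T = 1462.4 / (0.4695 × 4.7) = 662.77 N.
ΣF_x = 0: H_x = T cos 28° = 585.19 N.

H_x ≈ 585 N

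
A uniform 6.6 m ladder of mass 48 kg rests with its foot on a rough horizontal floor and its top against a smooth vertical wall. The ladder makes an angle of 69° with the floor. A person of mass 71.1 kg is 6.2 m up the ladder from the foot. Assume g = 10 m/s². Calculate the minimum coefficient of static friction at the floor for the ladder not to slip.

ΣF_y = 0: N_floor = 48×10 + 71.1×10 = 1191 N.
Torques about the foot: N_wall · 6.6 sin 69° = 48×10×3.3 cos 69° + 71.1×10×6.2 cos 69° → N_wall = 348.51 N.
ΣF_x = 0: f_floor = N_wall = 348.51 N.
μ_min = f_floor / N_floor = 348.51 / 1191 = 0.2926.

μ_min ≈ 0.293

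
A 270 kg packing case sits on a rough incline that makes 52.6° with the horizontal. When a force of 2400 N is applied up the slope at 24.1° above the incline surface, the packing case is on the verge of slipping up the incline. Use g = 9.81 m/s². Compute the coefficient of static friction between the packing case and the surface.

On the verge of sliding up the incline, friction is at its maximum μN and acts down the slope.
Perpendicular to incline: N = W cos 52.6° − P sin 24.1° = 1609 − 980 = 628.8 N.
Along incline: P cos 24.1° − μN = W sin 52.6° → μ = −(W sin 52.6° − P cos 24.1°) / N = 0.1378.

μ ≈ 0.138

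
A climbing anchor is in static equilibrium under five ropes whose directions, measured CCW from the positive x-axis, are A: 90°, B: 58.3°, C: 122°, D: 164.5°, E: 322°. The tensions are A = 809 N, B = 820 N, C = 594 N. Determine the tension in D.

Resolve: ΣF_x = 809 cos 90° + 820 cos 58.3° + 594 cos 122° + T_D cos 164.5° + T_E cos 322° = 0.
        ΣF_y = 809 sin 90° + 820 sin 58.3° + 594 sin 122° + T_D sin 164.5° + T_E sin 322° = 0.
The known terms sum to (116.1, 2010) N, so -0.9636 T_D + 0.7880 T_E = -116.1 and 0.2672 T_D − 0.6157 T_E = -2010.
Solving simultaneously: T_D = 4327 N, T_E = 5143 N.

T_D ≈ 4330 N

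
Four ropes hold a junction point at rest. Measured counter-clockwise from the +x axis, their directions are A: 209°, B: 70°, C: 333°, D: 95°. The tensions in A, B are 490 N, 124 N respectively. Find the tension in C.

Resolve: ΣF_x = 490 cos 209° + 124 cos 70° + T_C cos 333° + T_D cos 95° = 0.
        ΣF_y = 490 sin 209° + 124 sin 70° + T_C sin 333° + T_D sin 95° = 0.
The known terms sum to (-386.2, -121) N, so 0.8910 T_C − 0.0872 T_D = 386.2 and -0.4540 T_C + 0.9962 T_D = 121.
Solving simultaneously: T_C = 466 N, T_D = 333.9 N.

T_C ≈ 466 N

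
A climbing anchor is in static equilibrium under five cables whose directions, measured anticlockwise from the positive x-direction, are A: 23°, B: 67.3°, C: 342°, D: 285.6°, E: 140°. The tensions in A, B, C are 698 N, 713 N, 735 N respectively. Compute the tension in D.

T_D ≈ 2790 N

Resolve: ΣF_x = 698 cos 23° + 713 cos 67.3° + 735 cos 342° + T_D cos 285.6° + T_E cos 140° = 0.
        ΣF_y = 698 sin 23° + 713 sin 67.3° + 735 sin 342° + T_D sin 285.6° + T_E sin 140° = 0.
The known terms sum to (1617, 703.4) N, so 0.2689 T_D − 0.7660 T_E = -1617 and -0.9632 T_D + 0.6428 T_E = -703.4.
Solving simultaneously: T_D = 2793 N, T_E = 3091 N.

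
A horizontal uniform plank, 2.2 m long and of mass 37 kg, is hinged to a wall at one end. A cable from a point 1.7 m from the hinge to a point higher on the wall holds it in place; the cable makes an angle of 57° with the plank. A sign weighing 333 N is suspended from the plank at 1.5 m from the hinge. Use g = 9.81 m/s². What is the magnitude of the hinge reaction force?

|H| ≈ 382 N

Take torques about the hinge: T sin 57° · 1.7 = 37×9.81×1.1 + 333×1.5 = 898.77 N·m.
So T = 898.77 / (0.8387 × 1.7) = 630.39 N.
ΣF_x = 0: H_x = T cos 57° = 343.33 N.
ΣF_y = 0: H_y = (37×9.81 + 333) − T sin 57° = 695.97 − 528.69 = 167.28 N.
|H| = √(H_x² + H_y²) = √((343.33)² + (167.28)²) = 381.92 N.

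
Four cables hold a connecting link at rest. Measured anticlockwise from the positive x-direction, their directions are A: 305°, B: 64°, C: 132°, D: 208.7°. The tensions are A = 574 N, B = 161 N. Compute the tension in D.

Resolve: ΣF_x = 574 cos 305° + 161 cos 64° + T_C cos 132° + T_D cos 208.7° = 0.
        ΣF_y = 574 sin 305° + 161 sin 64° + T_C sin 132° + T_D sin 208.7° = 0.
The known terms sum to (399.8, -325.5) N, so -0.6691 T_C − 0.8771 T_D = -399.8 and 0.7431 T_C − 0.4802 T_D = 325.5.
Solving simultaneously: T_C = 490.7 N, T_D = 81.51 N.

T_D ≈ 81.5 N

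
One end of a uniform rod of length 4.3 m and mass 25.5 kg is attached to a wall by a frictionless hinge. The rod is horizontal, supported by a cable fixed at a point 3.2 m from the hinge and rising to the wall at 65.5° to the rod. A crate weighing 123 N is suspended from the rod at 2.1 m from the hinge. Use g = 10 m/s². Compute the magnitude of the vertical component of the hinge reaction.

|H_y| ≈ 126 N

Take torques about the hinge: T sin 65.5° · 3.2 = 25.5×10×2.15 + 123×2.1 = 806.55 N·m.
So T = 806.55 / (0.9100 × 3.2) = 276.99 N.
ΣF_y = 0: H_y = (25.5×10 + 123) − T sin 65.5° = 378 − 252.05 = 125.95 N.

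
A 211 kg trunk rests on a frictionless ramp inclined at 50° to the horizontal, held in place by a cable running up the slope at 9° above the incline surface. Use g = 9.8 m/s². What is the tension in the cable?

Take axes along and perpendicular to the incline. Weight components: W sin 50° = 1584 N down-slope, W cos 50° = 1329 N into the surface.
Along incline: T cos 9° = W sin 50° → T = 1604 N.
Perpendicular: N = W cos 50° − T sin 9° = 1078 N.

T ≈ 1600 N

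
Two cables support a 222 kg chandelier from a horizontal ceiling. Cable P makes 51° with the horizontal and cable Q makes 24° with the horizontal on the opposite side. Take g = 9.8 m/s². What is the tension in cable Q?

Weight W = 222 × 9.8 = 2176 N acts straight down.
Horizontal: T_P cos 51° = T_Q cos 24°  →  T_P = 1.452 T_Q.
Vertical: T_P sin 51° + T_Q sin 24° = 2176.
Substituting the horizontal relation into the vertical equation gives 1.535 T_Q = 2176, so T_Q = 1417 N.

T_Q ≈ 1420 N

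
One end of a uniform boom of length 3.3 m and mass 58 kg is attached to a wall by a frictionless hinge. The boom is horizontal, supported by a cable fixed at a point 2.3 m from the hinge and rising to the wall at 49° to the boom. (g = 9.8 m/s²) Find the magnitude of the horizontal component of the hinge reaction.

Take torques about the hinge: T sin 49° · 2.3 = 58×9.8×1.65 = 937.86 N·m.
So T = 937.86 / (0.7547 × 2.3) = 540.29 N.
ΣF_x = 0: H_x = T cos 49° = 354.46 N.

H_x ≈ 354 N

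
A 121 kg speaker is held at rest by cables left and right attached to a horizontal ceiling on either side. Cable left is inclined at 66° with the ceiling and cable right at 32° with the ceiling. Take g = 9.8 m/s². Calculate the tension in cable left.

T_left ≈ 1020 N

Weight W = 121 × 9.8 = 1186 N acts straight down.
Horizontal: T_left cos 66° = T_right cos 32°  →  T_right = 0.4796 T_left.
Vertical: T_left sin 66° + T_right sin 32° = 1186.
Substituting the horizontal relation into the vertical equation gives 1.168 T_left = 1186, so T_left = 1015 N.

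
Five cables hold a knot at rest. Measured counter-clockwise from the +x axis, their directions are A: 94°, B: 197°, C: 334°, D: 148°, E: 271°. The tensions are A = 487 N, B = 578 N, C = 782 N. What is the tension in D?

Resolve: ΣF_x = 487 cos 94° + 578 cos 197° + 782 cos 334° + T_D cos 148° + T_E cos 271° = 0.
        ΣF_y = 487 sin 94° + 578 sin 197° + 782 sin 334° + T_D sin 148° + T_E sin 271° = 0.
The known terms sum to (116.1, -25.98) N, so -0.8480 T_D + 0.0175 T_E = -116.1 and 0.5299 T_D − 0.9998 T_E = 25.98.
Solving simultaneously: T_D = 137.9 N, T_E = 47.11 N.

T_D ≈ 138 N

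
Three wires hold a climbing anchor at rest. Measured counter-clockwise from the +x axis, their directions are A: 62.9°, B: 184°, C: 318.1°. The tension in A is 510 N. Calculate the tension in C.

Resolve: ΣF_x = 510 cos 62.9° + T_B cos 184° + T_C cos 318.1° = 0.
        ΣF_y = 510 sin 62.9° + T_B sin 184° + T_C sin 318.1° = 0.
The known terms sum to (232.3, 454) N, so -0.9976 T_B + 0.7443 T_C = -232.3 and -0.0698 T_B − 0.6678 T_C = -454.
Solving simultaneously: T_B = 686.6 N, T_C = 608.1 N.

T_C ≈ 608 N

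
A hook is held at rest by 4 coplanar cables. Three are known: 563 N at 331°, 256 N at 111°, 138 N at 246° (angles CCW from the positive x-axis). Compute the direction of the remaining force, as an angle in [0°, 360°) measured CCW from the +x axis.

θ ≈ 155°

Sum the known components: ΣF_x = 344.5 N, ΣF_y = -160 N.
For equilibrium the remaining force must supply (−ΣF_x, −ΣF_y) = (-344.5, 160) N.
Magnitude = √((-344.5)² + (160)²) = 379.9 N; direction = atan2(160, -344.5) = 155.1°.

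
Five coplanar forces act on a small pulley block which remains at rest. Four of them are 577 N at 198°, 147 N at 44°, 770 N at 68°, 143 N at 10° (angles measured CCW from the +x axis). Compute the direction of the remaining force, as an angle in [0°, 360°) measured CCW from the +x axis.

Sum the known components: ΣF_x = -13.74 N, ΣF_y = 662.6 N.
For equilibrium the remaining force must supply (−ΣF_x, −ΣF_y) = (13.74, -662.6) N.
Magnitude = √((13.74)² + (-662.6)²) = 662.7 N; direction = atan2(-662.6, 13.74) = 271.2°.

θ ≈ 271°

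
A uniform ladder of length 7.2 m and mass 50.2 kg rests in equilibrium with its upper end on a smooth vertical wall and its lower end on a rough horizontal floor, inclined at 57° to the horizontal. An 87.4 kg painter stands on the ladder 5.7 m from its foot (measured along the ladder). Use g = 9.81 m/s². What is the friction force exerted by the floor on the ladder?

Torques about the foot: N_wall · 7.2 sin 57° = 50.2×9.81×3.6 cos 57° + 87.4×9.81×5.7 cos 57° → N_wall = 600.7 N.
ΣF_x = 0: f_floor = N_wall = 600.7 N.

f ≈ 601 N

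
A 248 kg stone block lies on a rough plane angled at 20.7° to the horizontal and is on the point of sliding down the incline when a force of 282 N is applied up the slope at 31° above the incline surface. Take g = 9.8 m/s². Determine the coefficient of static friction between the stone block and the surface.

μ ≈ 0.290

On the verge of sliding down the incline, friction is at its maximum μN and acts up the slope.
Perpendicular to incline: N = W cos 20.7° − P sin 31° = 2274 − 145.2 = 2128 N.
Along incline: P cos 31° + μN = W sin 20.7° → μ = (W sin 20.7° − P cos 31°) / N = 0.2901.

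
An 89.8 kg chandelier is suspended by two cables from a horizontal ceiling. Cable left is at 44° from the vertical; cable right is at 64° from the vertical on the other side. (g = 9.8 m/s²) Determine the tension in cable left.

T_left ≈ 832 N

Angles from the horizontal: cable left is 90° − 44° = 46°, cable right is 90° − 64° = 26°.
Weight W = 89.8 × 9.8 = 880 N acts straight down.
Horizontal: T_left cos 46° = T_right cos 26°  →  T_right = 0.7729 T_left.
Vertical: T_left sin 46° + T_right sin 26° = 880.
Substituting the horizontal relation into the vertical equation gives 1.058 T_left = 880, so T_left = 831.7 N.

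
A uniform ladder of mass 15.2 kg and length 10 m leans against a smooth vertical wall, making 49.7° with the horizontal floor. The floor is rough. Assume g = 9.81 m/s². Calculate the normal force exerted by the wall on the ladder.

N_wall ≈ 63.2 N

Torques about the foot: N_wall · 10 sin 49.7° = 15.2×9.81×5 cos 49.7° → N_wall = 63.228 N.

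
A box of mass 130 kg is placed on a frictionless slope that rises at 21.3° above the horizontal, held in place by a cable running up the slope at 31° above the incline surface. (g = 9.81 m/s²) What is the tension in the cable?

Take axes along and perpendicular to the incline. Weight components: W sin 21.3° = 463.3 N down-slope, W cos 21.3° = 1188 N into the surface.
Along incline: T cos 31° = W sin 21.3° → T = 540.4 N.
Perpendicular: N = W cos 21.3° − T sin 31° = 909.8 N.

T ≈ 540 N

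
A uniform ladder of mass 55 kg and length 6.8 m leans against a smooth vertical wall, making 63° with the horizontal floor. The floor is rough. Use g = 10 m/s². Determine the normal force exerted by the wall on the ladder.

N_wall ≈ 140 N

Torques about the foot: N_wall · 6.8 sin 63° = 55×10×3.4 cos 63° → N_wall = 140.12 N.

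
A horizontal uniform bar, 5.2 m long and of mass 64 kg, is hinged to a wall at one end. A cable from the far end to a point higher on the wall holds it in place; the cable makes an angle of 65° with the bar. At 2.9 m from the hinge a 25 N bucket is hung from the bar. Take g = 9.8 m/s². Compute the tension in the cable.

Take torques about the hinge: T sin 65° · 5.2 = 64×9.8×2.6 + 25×2.9 = 1703.2 N·m.
So T = 1703.2 / (0.9063 × 5.2) = 361.4 N.

T ≈ 361 N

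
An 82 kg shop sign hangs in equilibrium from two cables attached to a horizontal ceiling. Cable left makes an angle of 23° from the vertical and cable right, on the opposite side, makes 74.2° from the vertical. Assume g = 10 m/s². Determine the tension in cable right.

T_right ≈ 323 N

Angles from the horizontal: cable left is 90° − 23° = 67°, cable right is 90° − 74.2° = 15.8°.
Weight W = 82 × 10 = 820 N acts straight down.
Horizontal: T_left cos 67° = T_right cos 15.8°  →  T_left = 2.463 T_right.
Vertical: T_left sin 67° + T_right sin 15.8° = 820.
Substituting the horizontal relation into the vertical equation gives 2.539 T_right = 820, so T_right = 322.9 N.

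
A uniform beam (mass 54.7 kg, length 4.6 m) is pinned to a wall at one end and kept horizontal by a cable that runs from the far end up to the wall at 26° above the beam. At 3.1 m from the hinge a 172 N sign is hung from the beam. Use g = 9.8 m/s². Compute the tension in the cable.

Take torques about the hinge: T sin 26° · 4.6 = 54.7×9.8×2.3 + 172×3.1 = 1766.1 N·m.
So T = 1766.1 / (0.4384 × 4.6) = 875.84 N.

T ≈ 876 N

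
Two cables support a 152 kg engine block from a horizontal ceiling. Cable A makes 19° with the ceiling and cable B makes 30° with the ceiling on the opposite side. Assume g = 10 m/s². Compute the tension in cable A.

T_A ≈ 1740 N

Weight W = 152 × 10 = 1520 N acts straight down.
Horizontal: T_A cos 19° = T_B cos 30°  →  T_B = 1.092 T_A.
Vertical: T_A sin 19° + T_B sin 30° = 1520.
Substituting the horizontal relation into the vertical equation gives 0.8715 T_A = 1520, so T_A = 1744 N.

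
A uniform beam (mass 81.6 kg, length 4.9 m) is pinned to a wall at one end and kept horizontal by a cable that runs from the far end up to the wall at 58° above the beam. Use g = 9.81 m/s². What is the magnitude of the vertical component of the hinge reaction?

|H_y| ≈ 400 N

Take torques about the hinge: T sin 58° · 4.9 = 81.6×9.81×2.45 = 1961.2 N·m.
So T = 1961.2 / (0.8480 × 4.9) = 471.96 N.
ΣF_y = 0: H_y = (81.6×9.81) − T sin 58° = 800.5 − 400.25 = 400.25 N.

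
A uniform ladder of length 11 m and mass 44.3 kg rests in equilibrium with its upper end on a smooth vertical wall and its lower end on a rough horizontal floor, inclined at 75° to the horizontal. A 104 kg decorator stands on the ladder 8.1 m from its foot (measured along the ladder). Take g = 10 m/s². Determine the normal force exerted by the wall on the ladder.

N_wall ≈ 265 N

Torques about the foot: N_wall · 11 sin 75° = 44.3×10×5.5 cos 75° + 104×10×8.1 cos 75° → N_wall = 264.55 N.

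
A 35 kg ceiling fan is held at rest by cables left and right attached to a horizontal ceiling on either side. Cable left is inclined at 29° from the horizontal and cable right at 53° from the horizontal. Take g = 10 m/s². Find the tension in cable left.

Weight W = 35 × 10 = 350 N acts straight down.
Horizontal: T_left cos 29° = T_right cos 53°  →  T_right = 1.453 T_left.
Vertical: T_left sin 29° + T_right sin 53° = 350.
Substituting the horizontal relation into the vertical equation gives 1.645 T_left = 350, so T_left = 212.7 N.

T_left ≈ 213 N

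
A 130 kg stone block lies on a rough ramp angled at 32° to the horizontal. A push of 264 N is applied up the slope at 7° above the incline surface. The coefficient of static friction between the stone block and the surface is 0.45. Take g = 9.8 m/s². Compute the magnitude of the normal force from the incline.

Axes along / perpendicular to the incline. W sin 32° = 675.1 N down-slope; W cos 32° = 1080 N into the surface.
Perpendicular: N = W cos 32° − P sin 7° = 1080 − 32.17 = 1048 N.
Along incline: P cos 7° + f = W sin 32° (friction acts up-slope) → f = 675.1 − 262 = 413.1 N.
|f| = 413.1 N ≤ μN = 471.7 N, so the stone block is indeed static.

N ≈ 1050 N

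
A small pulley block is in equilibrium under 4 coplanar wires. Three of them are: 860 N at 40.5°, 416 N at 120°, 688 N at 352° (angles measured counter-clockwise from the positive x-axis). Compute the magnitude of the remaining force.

F ≈ 1400 N

Sum the known components: ΣF_x = 1127 N, ΣF_y = 823 N.
For equilibrium the remaining force must supply (−ΣF_x, −ΣF_y) = (-1127, -823) N.
Magnitude = √((-1127)² + (-823)²) = 1396 N; direction = atan2(-823, -1127) = 216.1°.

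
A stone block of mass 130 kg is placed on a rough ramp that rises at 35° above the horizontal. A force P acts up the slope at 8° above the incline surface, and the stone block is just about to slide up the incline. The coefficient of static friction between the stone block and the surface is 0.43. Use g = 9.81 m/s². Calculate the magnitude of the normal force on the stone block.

On the verge of sliding up the incline, friction equals μN and acts down the slope.
Perpendicular: N + P sin 8° = W cos 35° = 1045 N.
Along incline: P cos 8° = W sin 35° + μN  with W sin 35° = 731.5 N.
Solving the pair for P and N: P = 1124 N, N = 888.2 N (and f = μN = 381.9 N).

N ≈ 888 N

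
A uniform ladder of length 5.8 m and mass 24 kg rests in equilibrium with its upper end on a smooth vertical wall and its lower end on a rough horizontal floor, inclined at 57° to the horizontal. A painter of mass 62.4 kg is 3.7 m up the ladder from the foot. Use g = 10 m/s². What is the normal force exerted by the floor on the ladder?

N_floor ≈ 864 N

ΣF_y = 0: N_floor = 24×10 + 62.4×10 = 864 N.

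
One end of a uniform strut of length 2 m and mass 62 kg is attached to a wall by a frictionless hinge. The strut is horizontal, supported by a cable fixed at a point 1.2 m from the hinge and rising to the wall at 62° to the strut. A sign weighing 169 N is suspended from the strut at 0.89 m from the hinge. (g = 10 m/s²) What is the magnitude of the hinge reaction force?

|H| ≈ 372 N

Take torques about the hinge: T sin 62° · 1.2 = 62×10×1 + 169×0.89 = 770.41 N·m.
So T = 770.41 / (0.8829 × 1.2) = 727.12 N.
ΣF_x = 0: H_x = T cos 62° = 341.36 N.
ΣF_y = 0: H_y = (62×10 + 169) − T sin 62° = 789 − 642.01 = 146.99 N.
|H| = √(H_x² + H_y²) = √((341.36)² + (146.99)²) = 371.66 N.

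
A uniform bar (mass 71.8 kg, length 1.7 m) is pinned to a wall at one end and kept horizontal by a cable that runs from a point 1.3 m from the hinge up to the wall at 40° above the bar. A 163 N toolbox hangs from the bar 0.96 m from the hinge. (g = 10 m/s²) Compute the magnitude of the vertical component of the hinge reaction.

Take torques about the hinge: T sin 40° · 1.3 = 71.8×10×0.85 + 163×0.96 = 766.78 N·m.
So T = 766.78 / (0.6428 × 1.3) = 917.61 N.
ΣF_y = 0: H_y = (71.8×10 + 163) − T sin 40° = 881 − 589.83 = 291.17 N.

|H_y| ≈ 291 N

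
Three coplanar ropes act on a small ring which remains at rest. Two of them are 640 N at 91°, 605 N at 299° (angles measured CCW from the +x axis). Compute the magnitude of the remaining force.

Sum the known components: ΣF_x = 282.1 N, ΣF_y = 110.8 N.
For equilibrium the remaining force must supply (−ΣF_x, −ΣF_y) = (-282.1, -110.8) N.
Magnitude = √((-282.1)² + (-110.8)²) = 303.1 N; direction = atan2(-110.8, -282.1) = 201.4°.

F ≈ 303 N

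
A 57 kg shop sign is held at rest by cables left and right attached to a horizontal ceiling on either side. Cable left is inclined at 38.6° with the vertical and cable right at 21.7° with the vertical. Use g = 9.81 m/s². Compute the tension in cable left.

T_left ≈ 238 N

Angles from the horizontal: cable left is 90° − 38.6° = 51.4°, cable right is 90° − 21.7° = 68.3°.
Weight W = 57 × 9.81 = 559.2 N acts straight down.
Horizontal: T_left cos 51.4° = T_right cos 68.3°  →  T_right = 1.687 T_left.
Vertical: T_left sin 51.4° + T_right sin 68.3° = 559.2.
Substituting the horizontal relation into the vertical equation gives 2.349 T_left = 559.2, so T_left = 238 N.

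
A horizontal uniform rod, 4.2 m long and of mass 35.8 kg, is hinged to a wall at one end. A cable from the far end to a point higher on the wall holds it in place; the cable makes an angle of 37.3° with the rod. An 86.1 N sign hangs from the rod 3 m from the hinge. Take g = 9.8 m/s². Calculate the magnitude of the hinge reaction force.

Take torques about the hinge: T sin 37.3° · 4.2 = 35.8×9.8×2.1 + 86.1×3 = 995.06 N·m.
So T = 995.06 / (0.6060 × 4.2) = 390.96 N.
ΣF_x = 0: H_x = T cos 37.3° = 311 N.
ΣF_y = 0: H_y = (35.8×9.8 + 86.1) − T sin 37.3° = 436.94 − 236.92 = 200.02 N.
|H| = √(H_x² + H_y²) = √((311)² + (200.02)²) = 369.77 N.

|H| ≈ 370 N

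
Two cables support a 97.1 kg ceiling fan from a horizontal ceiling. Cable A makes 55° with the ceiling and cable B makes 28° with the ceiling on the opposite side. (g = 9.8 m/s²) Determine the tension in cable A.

T_A ≈ 847 N

Weight W = 97.1 × 9.8 = 951.6 N acts straight down.
Horizontal: T_A cos 55° = T_B cos 28°  →  T_B = 0.6496 T_A.
Vertical: T_A sin 55° + T_B sin 28° = 951.6.
Substituting the horizontal relation into the vertical equation gives 1.124 T_A = 951.6, so T_A = 846.5 N.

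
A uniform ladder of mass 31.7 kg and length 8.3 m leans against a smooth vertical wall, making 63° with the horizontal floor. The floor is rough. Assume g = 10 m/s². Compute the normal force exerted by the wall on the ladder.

N_wall ≈ 80.8 N

Torques about the foot: N_wall · 8.3 sin 63° = 31.7×10×4.15 cos 63° → N_wall = 80.76 N.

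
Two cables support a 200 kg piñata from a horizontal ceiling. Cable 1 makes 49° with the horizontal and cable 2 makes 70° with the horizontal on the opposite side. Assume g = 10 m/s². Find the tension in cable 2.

T_2 ≈ 1500 N

Weight W = 200 × 10 = 2000 N acts straight down.
Horizontal: T_1 cos 49° = T_2 cos 70°  →  T_1 = 0.5213 T_2.
Vertical: T_1 sin 49° + T_2 sin 70° = 2000.
Substituting the horizontal relation into the vertical equation gives 1.333 T_2 = 2000, so T_2 = 1500 N.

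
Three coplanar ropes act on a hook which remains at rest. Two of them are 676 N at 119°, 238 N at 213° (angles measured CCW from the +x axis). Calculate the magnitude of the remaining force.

F ≈ 701 N

Sum the known components: ΣF_x = -527.3 N, ΣF_y = 461.6 N.
For equilibrium the remaining force must supply (−ΣF_x, −ΣF_y) = (527.3, -461.6) N.
Magnitude = √((527.3)² + (-461.6)²) = 700.8 N; direction = atan2(-461.6, 527.3) = 318.8°.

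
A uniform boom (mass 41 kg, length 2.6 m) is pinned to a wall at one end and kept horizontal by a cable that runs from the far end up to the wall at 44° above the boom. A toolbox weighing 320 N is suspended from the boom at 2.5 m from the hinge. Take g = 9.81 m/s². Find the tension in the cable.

Take torques about the hinge: T sin 44° · 2.6 = 41×9.81×1.3 + 320×2.5 = 1322.9 N·m.
So T = 1322.9 / (0.6947 × 2.6) = 732.44 N.

T ≈ 732 N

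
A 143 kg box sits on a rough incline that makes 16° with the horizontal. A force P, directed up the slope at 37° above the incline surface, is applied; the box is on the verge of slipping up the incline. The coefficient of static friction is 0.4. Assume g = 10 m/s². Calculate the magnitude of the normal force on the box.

On the verge of sliding up the incline, friction equals μN and acts down the slope.
Perpendicular: N + P sin 37° = W cos 16° = 1375 N.
Along incline: P cos 37° = W sin 16° + μN  with W sin 16° = 394.2 N.
Solving the pair for P and N: P = 908.3 N, N = 828 N (and f = μN = 331.2 N).

N ≈ 828 N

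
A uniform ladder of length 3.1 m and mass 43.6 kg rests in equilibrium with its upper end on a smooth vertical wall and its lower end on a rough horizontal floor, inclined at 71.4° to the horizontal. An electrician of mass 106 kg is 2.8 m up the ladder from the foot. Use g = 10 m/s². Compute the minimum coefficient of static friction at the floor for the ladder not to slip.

ΣF_y = 0: N_floor = 43.6×10 + 106×10 = 1496 N.
Torques about the foot: N_wall · 3.1 sin 71.4° = 43.6×10×1.55 cos 71.4° + 106×10×2.8 cos 71.4° → N_wall = 395.57 N.
ΣF_x = 0: f_floor = N_wall = 395.57 N.
μ_min = f_floor / N_floor = 395.57 / 1496 = 0.2644.

μ_min ≈ 0.264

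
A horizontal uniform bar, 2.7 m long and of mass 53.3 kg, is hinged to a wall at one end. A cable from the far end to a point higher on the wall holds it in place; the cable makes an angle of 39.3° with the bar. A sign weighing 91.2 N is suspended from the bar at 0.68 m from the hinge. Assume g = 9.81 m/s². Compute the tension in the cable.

Take torques about the hinge: T sin 39.3° · 2.7 = 53.3×9.81×1.35 + 91.2×0.68 = 767.89 N·m.
So T = 767.89 / (0.6334 × 2.7) = 449.03 N.

T ≈ 449 N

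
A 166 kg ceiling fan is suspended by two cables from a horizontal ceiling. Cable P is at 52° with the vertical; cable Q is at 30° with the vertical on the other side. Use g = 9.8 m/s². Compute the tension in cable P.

T_P ≈ 821 N

Angles from the horizontal: cable P is 90° − 52° = 38°, cable Q is 90° − 30° = 60°.
Weight W = 166 × 9.8 = 1627 N acts straight down.
Horizontal: T_P cos 38° = T_Q cos 60°  →  T_Q = 1.576 T_P.
Vertical: T_P sin 38° + T_Q sin 60° = 1627.
Substituting the horizontal relation into the vertical equation gives 1.981 T_P = 1627, so T_P = 821.4 N.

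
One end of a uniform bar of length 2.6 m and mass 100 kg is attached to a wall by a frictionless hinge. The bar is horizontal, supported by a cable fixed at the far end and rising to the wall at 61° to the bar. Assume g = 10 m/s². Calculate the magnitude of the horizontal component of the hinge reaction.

H_x ≈ 277 N

Take torques about the hinge: T sin 61° · 2.6 = 100×10×1.3 = 1300 N·m.
So T = 1300 / (0.8746 × 2.6) = 571.68 N.
ΣF_x = 0: H_x = T cos 61° = 277.15 N.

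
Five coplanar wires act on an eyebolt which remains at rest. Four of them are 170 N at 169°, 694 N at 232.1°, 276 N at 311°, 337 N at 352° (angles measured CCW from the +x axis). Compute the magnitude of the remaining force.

F ≈ 774 N

Sum the known components: ΣF_x = -78.4 N, ΣF_y = -770.4 N.
For equilibrium the remaining force must supply (−ΣF_x, −ΣF_y) = (78.4, 770.4) N.
Magnitude = √((78.4)² + (770.4)²) = 774.4 N; direction = atan2(770.4, 78.4) = 84.2°.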